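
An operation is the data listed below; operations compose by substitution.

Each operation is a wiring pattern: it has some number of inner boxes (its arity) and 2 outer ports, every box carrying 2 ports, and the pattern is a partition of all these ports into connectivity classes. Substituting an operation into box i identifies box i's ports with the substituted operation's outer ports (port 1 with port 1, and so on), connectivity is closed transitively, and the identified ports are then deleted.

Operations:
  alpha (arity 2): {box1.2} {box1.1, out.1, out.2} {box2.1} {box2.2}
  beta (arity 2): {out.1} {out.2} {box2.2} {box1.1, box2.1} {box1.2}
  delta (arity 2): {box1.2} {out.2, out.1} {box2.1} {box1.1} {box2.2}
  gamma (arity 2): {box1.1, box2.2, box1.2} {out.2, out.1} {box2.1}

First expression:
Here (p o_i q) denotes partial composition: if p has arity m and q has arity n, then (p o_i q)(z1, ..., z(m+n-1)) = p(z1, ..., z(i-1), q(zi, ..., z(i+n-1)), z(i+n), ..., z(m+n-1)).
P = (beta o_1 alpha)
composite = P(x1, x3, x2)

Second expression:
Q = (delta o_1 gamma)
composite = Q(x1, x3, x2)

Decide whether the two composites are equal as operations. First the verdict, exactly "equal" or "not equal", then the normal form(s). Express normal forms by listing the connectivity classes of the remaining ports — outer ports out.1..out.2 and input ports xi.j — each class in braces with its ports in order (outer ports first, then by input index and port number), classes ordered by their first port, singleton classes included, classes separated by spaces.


The first composite normalizes to {out.1} {out.2} {x1.1, x2.1} {x1.2} {x2.2} {x3.1} {x3.2}
The second composite normalizes to {out.1, out.2} {x1.1, x1.2, x3.2} {x2.1} {x2.2} {x3.1}
Different reductions; not equal.

not equal; the first gives {out.1} {out.2} {x1.1, x2.1} {x1.2} {x2.2} {x3.1} {x3.2} and the second {out.1, out.2} {x1.1, x1.2, x3.2} {x2.1} {x2.2} {x3.1}


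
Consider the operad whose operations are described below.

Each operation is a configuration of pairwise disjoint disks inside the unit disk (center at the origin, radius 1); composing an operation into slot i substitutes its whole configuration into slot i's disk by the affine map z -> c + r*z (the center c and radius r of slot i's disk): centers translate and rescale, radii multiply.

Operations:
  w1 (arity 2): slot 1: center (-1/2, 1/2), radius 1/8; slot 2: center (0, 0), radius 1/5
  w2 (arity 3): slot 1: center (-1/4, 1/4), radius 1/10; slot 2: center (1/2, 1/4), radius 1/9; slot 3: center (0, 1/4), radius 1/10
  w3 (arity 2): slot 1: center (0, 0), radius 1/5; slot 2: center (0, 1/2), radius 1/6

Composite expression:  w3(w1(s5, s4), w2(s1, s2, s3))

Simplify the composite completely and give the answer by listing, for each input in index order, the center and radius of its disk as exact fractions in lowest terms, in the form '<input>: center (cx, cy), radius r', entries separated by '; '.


s1: center (-1/24, 13/24), radius 1/60; s2: center (1/12, 13/24), radius 1/54; s3: center (0, 13/24), radius 1/60; s4: center (0, 0), radius 1/25; s5: center (-1/10, 1/10), radius 1/40

Below w3, radii multiply path by path; the s-disk centers shift.
s5 passes through 2 substitutions, ending at center (-1/10, 1/10), radius 1/40
s4 passes through 2 substitutions, ending at center (0, 0), radius 1/25
s1 passes through 2 substitutions, ending at center (-1/24, 13/24), radius 1/60
s2 passes through 2 substitutions, ending at center (1/12, 13/24), radius 1/54
s3 passes through 2 substitutions, ending at center (0, 13/24), radius 1/60


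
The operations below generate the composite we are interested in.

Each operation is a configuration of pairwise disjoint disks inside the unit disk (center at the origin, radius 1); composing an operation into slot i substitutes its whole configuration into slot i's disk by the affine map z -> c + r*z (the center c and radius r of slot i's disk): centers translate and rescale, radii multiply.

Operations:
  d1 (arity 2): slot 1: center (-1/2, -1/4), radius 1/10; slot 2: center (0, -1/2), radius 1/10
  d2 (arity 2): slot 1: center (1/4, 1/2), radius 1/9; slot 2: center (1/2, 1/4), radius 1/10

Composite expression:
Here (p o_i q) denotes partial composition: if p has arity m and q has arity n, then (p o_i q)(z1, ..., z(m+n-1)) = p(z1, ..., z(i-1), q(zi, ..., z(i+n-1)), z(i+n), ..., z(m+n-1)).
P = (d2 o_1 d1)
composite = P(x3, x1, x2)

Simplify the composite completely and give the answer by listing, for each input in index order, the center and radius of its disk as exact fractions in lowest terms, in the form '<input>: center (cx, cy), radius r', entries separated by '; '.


Follow each x-input down from d2: c' goes to c + r*c', radius to r*r'.
x3: after 2 affine steps, its disk has center (7/36, 17/36), radius 1/90
x1: after 2 affine steps, its disk has center (1/4, 4/9), radius 1/90
x2: after 1 affine step, its disk has center (1/2, 1/4), radius 1/10

x1: center (1/4, 4/9), radius 1/90; x2: center (1/2, 1/4), radius 1/10; x3: center (7/36, 17/36), radius 1/90


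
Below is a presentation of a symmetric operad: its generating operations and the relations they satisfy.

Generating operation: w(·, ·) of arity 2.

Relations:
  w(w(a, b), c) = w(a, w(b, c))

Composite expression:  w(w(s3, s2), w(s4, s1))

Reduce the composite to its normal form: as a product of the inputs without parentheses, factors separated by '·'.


s3 · s2 · s4 · s1

Under associativity of w, the answer is the s's in reading order.
w(s3, s2) unparenthesizes to s3 · s2
w(s4, s1) unparenthesizes to s4 · s1
w(w(s3, s2), w(s4, s1)) unparenthesizes to s3 · s2 · s4 · s1


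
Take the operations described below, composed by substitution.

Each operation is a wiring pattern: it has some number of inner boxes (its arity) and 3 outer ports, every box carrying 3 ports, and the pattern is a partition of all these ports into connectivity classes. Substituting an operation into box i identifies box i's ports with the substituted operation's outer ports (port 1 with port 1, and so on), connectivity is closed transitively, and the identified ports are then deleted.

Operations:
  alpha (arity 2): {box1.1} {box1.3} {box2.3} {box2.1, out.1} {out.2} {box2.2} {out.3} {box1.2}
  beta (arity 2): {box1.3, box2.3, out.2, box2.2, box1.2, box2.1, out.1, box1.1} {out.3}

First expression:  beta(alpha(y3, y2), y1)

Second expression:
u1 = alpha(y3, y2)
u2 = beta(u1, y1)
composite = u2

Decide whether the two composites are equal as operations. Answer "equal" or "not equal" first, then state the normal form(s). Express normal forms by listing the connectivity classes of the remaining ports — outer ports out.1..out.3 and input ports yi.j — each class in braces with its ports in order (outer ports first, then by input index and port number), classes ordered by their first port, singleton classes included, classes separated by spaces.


equal; both compose to {out.1, out.2, y1.1, y1.2, y1.3, y2.1} {out.3} {y2.2} {y2.3} {y3.1} {y3.2} {y3.3}

In normal form, the first expression is {out.1, out.2, y1.1, y1.2, y1.3, y2.1} {out.3} {y2.2} {y2.3} {y3.1} {y3.2} {y3.3}
In normal form, the second expression is {out.1, out.2, y1.1, y1.2, y1.3, y2.1} {out.3} {y2.2} {y2.3} {y3.1} {y3.2} {y3.3}
Identical normal forms: equal.


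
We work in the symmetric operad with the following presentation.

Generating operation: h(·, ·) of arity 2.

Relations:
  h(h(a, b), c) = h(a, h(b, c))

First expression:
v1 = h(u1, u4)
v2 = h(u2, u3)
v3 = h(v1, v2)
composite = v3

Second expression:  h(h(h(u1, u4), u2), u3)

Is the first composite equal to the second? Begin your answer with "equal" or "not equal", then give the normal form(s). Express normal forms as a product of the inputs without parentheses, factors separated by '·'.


The first expression reduces to u1 · u4 · u2 · u3
The second expression reduces to u1 · u4 · u2 · u3
The normal forms match — equal.

equal; both compose to u1 · u4 · u2 · u3


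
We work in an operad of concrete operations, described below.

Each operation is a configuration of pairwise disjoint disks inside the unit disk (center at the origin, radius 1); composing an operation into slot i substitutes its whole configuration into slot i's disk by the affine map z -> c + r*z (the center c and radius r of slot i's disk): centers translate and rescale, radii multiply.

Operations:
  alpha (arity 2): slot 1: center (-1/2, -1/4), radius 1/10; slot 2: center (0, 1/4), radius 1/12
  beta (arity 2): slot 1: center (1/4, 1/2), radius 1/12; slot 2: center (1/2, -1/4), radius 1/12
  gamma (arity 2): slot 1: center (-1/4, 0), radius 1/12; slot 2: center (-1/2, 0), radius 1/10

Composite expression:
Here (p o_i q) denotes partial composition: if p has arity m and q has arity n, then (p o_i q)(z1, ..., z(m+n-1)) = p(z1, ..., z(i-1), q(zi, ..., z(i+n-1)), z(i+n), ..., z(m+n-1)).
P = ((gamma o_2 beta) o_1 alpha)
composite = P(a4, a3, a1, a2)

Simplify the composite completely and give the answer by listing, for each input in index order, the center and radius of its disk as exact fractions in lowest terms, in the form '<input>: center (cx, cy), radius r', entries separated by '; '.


a1: center (-19/40, 1/20), radius 1/120; a2: center (-9/20, -1/40), radius 1/120; a3: center (-1/4, 1/48), radius 1/144; a4: center (-7/24, -1/48), radius 1/120

Each a-disk chains the slot maps above it in gamma; radii multiply.
a4 passes through 2 substitutions, ending at center (-7/24, -1/48), radius 1/120
a3 passes through 2 substitutions, ending at center (-1/4, 1/48), radius 1/144
a1 passes through 2 substitutions, ending at center (-19/40, 1/20), radius 1/120
a2 passes through 2 substitutions, ending at center (-9/20, -1/40), radius 1/120


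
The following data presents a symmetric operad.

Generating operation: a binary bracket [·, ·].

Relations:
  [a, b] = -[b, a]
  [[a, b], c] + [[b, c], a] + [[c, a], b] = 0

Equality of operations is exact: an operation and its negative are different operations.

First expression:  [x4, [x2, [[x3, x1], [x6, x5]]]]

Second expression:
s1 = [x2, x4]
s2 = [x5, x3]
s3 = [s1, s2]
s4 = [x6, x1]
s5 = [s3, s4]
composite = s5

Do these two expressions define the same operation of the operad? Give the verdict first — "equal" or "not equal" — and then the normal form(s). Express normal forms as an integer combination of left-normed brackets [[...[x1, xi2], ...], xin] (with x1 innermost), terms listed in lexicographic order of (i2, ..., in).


not equal — first [[[[[x1, x3], x5], x6], x2], x4] - [[[[[x1, x3], x6], x5], x2], x4], second -[[[[[x1, x6], x2], x4], x3], x5] + [[[[[x1, x6], x2], x4], x5], x3] + [[[[[x1, x6], x3], x5], x2], x4] - [[[[[x1, x6], x3], x5], x4], x2] + [[[[[x1, x6], x4], x2], x3], x5] - [[[[[x1, x6], x4], x2], x5], x3] - [[[[[x1, x6], x5], x3], x2], x4] + [[[[[x1, x6], x5], x3], x4], x2]

The first composite normalizes to [[[[[x1, x3], x5], x6], x2], x4] - [[[[[x1, x3], x6], x5], x2], x4]
The second composite normalizes to -[[[[[x1, x6], x2], x4], x3], x5] + [[[[[x1, x6], x2], x4], x5], x3] + [[[[[x1, x6], x3], x5], x2], x4] - [[[[[x1, x6], x3], x5], x4], x2] + [[[[[x1, x6], x4], x2], x3], x5] - [[[[[x1, x6], x4], x2], x5], x3] - [[[[[x1, x6], x5], x3], x2], x4] + [[[[[x1, x6], x5], x3], x4], x2]
The normal forms differ: not equal.


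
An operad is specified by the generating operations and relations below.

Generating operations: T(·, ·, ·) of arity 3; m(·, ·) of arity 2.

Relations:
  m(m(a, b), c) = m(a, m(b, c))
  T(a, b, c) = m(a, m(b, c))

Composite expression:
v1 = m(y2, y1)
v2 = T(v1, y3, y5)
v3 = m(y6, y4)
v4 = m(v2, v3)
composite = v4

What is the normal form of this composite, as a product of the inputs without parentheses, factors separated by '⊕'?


y2 ⊕ y1 ⊕ y3 ⊕ y5 ⊕ y6 ⊕ y4

All parenthesizations of m agree; list the y-inputs left to right.
m(y2, y1) collapses to y2 ⊕ y1
T(m(y2, y1), y3, y5) collapses to y2 ⊕ y1 ⊕ y3 ⊕ y5
m(y6, y4) collapses to y6 ⊕ y4
m(T(m(y2, y1), y3, y5), m(y6, y4)) collapses to y2 ⊕ y1 ⊕ y3 ⊕ y5 ⊕ y6 ⊕ y4


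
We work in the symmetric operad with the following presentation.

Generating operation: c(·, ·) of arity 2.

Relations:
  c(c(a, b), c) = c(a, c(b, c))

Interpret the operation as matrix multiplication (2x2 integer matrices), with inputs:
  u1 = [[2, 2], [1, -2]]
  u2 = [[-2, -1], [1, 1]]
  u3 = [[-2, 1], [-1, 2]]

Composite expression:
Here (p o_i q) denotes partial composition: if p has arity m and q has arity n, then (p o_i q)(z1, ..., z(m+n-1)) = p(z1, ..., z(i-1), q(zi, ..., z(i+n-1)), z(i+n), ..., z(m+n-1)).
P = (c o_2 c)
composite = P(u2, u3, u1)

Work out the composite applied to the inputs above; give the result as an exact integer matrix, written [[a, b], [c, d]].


[[6, 18], [-3, -12]]

c(u3, u1) = [[-3, -6], [0, -6]]
c(u2, c(u3, u1)) = [[6, 18], [-3, -12]]


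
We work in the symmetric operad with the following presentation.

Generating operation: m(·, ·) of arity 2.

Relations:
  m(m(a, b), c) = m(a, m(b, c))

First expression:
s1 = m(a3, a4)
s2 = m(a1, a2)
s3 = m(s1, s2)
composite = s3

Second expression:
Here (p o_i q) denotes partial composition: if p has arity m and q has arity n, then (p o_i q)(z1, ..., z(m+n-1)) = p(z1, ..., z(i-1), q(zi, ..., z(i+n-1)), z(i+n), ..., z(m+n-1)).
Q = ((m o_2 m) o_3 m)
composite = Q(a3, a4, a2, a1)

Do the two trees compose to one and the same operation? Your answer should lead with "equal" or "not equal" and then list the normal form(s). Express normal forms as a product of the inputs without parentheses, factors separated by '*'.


not equal; the first gives a3 * a4 * a1 * a2 and the second a3 * a4 * a2 * a1

The first expression reduces to a3 * a4 * a1 * a2
The second expression reduces to a3 * a4 * a2 * a1
The normal forms differ: not equal.


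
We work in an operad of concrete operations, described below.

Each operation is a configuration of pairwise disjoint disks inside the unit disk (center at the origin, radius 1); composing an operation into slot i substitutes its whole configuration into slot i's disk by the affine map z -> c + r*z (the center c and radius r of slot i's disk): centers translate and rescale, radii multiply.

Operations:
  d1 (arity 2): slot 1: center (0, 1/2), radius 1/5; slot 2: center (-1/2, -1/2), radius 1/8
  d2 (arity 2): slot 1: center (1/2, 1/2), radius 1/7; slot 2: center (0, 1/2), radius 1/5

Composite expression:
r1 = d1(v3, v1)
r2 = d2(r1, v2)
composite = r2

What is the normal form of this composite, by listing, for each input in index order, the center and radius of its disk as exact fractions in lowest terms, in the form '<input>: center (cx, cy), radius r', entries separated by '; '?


v1: center (3/7, 3/7), radius 1/56; v2: center (0, 1/2), radius 1/5; v3: center (1/2, 4/7), radius 1/35

Affine substitution under d2: radii multiply and v-centers shift.
v3: after 2 affine steps, its disk has center (1/2, 4/7), radius 1/35
v1: after 2 affine steps, its disk has center (3/7, 3/7), radius 1/56
v2: after 1 affine step, its disk has center (0, 1/2), radius 1/5


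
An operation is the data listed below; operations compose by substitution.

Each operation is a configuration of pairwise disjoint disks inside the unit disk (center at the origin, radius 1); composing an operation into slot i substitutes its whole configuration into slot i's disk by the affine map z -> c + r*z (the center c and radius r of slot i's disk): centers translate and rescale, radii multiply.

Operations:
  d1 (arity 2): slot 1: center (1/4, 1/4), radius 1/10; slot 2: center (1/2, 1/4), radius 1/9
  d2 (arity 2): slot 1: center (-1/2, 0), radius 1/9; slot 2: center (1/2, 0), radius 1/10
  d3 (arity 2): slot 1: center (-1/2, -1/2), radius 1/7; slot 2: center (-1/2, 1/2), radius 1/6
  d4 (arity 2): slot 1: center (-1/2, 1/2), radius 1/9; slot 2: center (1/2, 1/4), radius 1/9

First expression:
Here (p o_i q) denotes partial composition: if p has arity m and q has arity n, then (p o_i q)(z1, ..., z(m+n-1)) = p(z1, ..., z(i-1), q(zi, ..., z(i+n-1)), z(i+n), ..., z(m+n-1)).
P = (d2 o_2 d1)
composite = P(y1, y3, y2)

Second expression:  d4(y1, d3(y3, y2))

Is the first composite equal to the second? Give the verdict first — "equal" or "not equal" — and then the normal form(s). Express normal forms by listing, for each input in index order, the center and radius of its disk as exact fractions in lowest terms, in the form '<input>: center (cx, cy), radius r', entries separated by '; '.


not equal — first y1: center (-1/2, 0), radius 1/9; y2: center (11/20, 1/40), radius 1/90; y3: center (21/40, 1/40), radius 1/100, second y1: center (-1/2, 1/2), radius 1/9; y2: center (4/9, 11/36), radius 1/54; y3: center (4/9, 7/36), radius 1/63

The first expression reduces to y1: center (-1/2, 0), radius 1/9; y2: center (11/20, 1/40), radius 1/90; y3: center (21/40, 1/40), radius 1/100
The second expression reduces to y1: center (-1/2, 1/2), radius 1/9; y2: center (4/9, 11/36), radius 1/54; y3: center (4/9, 7/36), radius 1/63
Different reductions; not equal.


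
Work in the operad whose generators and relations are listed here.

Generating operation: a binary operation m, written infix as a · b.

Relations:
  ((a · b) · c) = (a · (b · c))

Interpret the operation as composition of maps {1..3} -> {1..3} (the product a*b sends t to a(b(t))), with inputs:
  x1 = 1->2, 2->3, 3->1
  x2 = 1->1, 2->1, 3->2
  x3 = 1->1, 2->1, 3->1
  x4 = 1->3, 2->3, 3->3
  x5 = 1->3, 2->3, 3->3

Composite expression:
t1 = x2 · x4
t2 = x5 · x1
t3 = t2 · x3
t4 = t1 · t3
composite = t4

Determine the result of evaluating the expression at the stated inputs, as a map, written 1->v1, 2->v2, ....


1->2, 2->2, 3->2

(x2 · x4) = 1->2, 2->2, 3->2
(x5 · x1) = 1->3, 2->3, 3->3
((x5 · x1) · x3) = 1->3, 2->3, 3->3
((x2 · x4) · ((x5 · x1) · x3)) = 1->2, 2->2, 3->2


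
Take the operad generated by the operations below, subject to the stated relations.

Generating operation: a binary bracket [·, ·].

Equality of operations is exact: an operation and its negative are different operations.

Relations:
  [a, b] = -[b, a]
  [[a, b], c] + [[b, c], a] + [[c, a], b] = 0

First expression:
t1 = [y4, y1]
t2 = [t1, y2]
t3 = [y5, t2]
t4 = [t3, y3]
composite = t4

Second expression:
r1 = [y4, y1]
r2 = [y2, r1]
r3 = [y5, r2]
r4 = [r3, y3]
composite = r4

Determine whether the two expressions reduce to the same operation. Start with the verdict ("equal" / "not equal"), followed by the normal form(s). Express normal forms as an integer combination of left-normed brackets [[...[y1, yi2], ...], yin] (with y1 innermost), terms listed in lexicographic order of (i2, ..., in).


not equal; first: [[[[y1, y4], y2], y5], y3]; second: -[[[[y1, y4], y2], y5], y3]


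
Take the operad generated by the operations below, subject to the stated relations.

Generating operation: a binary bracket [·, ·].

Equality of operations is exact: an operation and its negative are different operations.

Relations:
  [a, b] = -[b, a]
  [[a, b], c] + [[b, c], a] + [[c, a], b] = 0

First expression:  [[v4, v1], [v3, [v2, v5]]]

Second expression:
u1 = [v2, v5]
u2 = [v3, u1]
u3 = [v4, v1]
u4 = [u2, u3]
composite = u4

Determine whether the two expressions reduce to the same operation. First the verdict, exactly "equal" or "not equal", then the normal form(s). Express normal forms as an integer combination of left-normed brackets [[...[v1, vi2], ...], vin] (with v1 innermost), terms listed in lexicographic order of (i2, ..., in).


The first expression reduces to [[[[v1, v4], v2], v5], v3] - [[[[v1, v4], v3], v2], v5] + [[[[v1, v4], v3], v5], v2] - [[[[v1, v4], v5], v2], v3]
The second expression reduces to -[[[[v1, v4], v2], v5], v3] + [[[[v1, v4], v3], v2], v5] - [[[[v1, v4], v3], v5], v2] + [[[[v1, v4], v5], v2], v3]
The normal forms differ: not equal.

not equal; the first gives [[[[v1, v4], v2], v5], v3] - [[[[v1, v4], v3], v2], v5] + [[[[v1, v4], v3], v5], v2] - [[[[v1, v4], v5], v2], v3] and the second -[[[[v1, v4], v2], v5], v3] + [[[[v1, v4], v3], v2], v5] - [[[[v1, v4], v3], v5], v2] + [[[[v1, v4], v5], v2], v3]


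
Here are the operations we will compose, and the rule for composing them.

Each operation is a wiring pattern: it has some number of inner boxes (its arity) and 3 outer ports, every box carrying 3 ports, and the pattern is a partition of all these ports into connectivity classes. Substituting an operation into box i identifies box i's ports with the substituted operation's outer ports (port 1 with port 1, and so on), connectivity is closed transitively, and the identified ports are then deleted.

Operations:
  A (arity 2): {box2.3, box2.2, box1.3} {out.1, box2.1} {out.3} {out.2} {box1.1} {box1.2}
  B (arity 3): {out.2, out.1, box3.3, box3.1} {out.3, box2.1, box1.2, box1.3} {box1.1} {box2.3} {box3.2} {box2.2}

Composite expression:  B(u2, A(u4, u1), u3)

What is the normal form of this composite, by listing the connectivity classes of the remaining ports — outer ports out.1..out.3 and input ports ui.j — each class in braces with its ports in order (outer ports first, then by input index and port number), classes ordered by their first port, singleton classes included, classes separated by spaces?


{out.1, out.2, u3.1, u3.3} {out.3, u1.1, u2.2, u2.3} {u1.2, u1.3, u4.3} {u2.1} {u3.2} {u4.1} {u4.2}


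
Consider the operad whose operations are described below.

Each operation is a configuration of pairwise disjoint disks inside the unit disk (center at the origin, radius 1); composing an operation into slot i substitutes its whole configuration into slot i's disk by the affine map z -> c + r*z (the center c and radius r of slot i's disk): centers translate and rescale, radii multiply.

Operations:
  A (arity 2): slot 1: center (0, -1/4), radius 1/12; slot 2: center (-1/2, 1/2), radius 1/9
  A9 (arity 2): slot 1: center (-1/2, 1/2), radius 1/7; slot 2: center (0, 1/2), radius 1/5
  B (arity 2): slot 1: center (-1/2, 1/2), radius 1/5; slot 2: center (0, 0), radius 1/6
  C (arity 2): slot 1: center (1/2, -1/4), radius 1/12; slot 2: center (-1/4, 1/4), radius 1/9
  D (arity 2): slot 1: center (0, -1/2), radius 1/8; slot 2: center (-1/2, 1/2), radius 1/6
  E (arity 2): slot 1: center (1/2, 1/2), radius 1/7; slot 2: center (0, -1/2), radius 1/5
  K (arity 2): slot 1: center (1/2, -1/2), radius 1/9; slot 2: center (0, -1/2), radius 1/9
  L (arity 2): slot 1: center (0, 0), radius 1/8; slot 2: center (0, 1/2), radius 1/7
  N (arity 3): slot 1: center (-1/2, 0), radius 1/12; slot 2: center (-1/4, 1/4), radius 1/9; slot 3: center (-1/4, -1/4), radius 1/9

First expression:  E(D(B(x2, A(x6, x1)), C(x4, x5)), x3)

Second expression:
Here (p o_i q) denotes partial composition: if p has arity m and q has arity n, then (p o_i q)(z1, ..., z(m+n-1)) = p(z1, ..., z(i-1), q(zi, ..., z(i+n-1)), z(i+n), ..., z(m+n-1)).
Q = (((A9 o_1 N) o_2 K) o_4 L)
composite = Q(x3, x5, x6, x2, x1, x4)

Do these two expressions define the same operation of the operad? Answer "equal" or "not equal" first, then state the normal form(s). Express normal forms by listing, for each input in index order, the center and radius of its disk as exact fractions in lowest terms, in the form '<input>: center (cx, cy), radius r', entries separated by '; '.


not equal: they reduce to x1: center (335/672, 289/672), radius 1/3024; x2: center (55/112, 7/16), radius 1/280; x3: center (0, -1/2), radius 1/5; x4: center (37/84, 95/168), radius 1/504; x5: center (71/168, 97/168), radius 1/378; x6: center (1/2, 575/1344), radius 1/4032 and x1: center (-15/28, 17/36), radius 1/441; x2: center (-15/28, 13/28), radius 1/504; x3: center (-4/7, 1/2), radius 1/84; x4: center (0, 1/2), radius 1/5; x5: center (-19/36, 19/36), radius 1/567; x6: center (-15/28, 19/36), radius 1/567

Reducing the first expression gives x1: center (335/672, 289/672), radius 1/3024; x2: center (55/112, 7/16), radius 1/280; x3: center (0, -1/2), radius 1/5; x4: center (37/84, 95/168), radius 1/504; x5: center (71/168, 97/168), radius 1/378; x6: center (1/2, 575/1344), radius 1/4032
Reducing the second expression gives x1: center (-15/28, 17/36), radius 1/441; x2: center (-15/28, 13/28), radius 1/504; x3: center (-4/7, 1/2), radius 1/84; x4: center (0, 1/2), radius 1/5; x5: center (-19/36, 19/36), radius 1/567; x6: center (-15/28, 19/36), radius 1/567
The normal forms differ: not equal.


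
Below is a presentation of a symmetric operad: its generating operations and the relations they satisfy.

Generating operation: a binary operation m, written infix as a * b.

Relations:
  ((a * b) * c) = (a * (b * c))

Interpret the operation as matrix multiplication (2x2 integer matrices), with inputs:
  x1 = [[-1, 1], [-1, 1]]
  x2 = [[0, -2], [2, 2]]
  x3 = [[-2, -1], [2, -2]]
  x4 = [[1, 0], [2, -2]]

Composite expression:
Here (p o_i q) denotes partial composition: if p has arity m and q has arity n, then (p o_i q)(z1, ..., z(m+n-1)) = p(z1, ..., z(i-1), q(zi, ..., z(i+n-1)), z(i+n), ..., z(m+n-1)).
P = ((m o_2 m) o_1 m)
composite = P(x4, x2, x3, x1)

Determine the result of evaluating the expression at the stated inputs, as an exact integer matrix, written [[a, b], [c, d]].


[[0, 0], [-12, 12]]

(x4 * x2) = [[0, -2], [-4, -8]]
(x3 * x1) = [[3, -3], [0, 0]]
((x4 * x2) * (x3 * x1)) = [[0, 0], [-12, 12]]


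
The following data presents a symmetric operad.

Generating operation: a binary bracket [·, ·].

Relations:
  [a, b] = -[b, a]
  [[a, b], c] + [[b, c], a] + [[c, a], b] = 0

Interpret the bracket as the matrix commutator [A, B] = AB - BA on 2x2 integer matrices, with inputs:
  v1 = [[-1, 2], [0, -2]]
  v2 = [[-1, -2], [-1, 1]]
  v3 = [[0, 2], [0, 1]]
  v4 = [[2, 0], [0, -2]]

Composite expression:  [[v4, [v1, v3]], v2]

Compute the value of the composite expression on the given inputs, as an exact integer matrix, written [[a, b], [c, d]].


[[-16, 32], [0, 16]]


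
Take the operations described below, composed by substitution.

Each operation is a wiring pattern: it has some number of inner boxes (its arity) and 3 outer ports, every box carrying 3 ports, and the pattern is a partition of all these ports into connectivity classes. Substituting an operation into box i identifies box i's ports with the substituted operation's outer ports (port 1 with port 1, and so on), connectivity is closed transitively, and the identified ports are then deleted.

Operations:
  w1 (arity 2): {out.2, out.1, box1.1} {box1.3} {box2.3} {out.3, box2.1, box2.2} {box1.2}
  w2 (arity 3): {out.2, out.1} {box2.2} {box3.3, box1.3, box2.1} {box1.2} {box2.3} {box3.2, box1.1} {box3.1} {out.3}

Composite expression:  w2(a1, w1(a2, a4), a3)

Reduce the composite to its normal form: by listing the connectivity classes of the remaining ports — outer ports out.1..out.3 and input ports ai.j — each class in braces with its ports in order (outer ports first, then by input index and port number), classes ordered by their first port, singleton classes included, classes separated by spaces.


{out.1, out.2} {out.3} {a1.1, a3.2} {a1.2} {a1.3, a2.1, a3.3} {a2.2} {a2.3} {a3.1} {a4.1, a4.2} {a4.3}

After gluing at w2, chains via deleted ports link the a-ports.
through w1, on inputs (a2, a4): {out.1, out.2, a2.1} {out.3, a4.1, a4.2} {a2.2} {a2.3} {a4.3} (out.j = stage outer ports)
through w2, on inputs (a1, a2, a4, a3): {out.1, out.2} {out.3} {a1.1, a3.2} {a1.2} {a1.3, a2.1, a3.3} {a2.2} {a2.3} {a3.1} {a4.1, a4.2} {a4.3} (out.j = stage outer ports)


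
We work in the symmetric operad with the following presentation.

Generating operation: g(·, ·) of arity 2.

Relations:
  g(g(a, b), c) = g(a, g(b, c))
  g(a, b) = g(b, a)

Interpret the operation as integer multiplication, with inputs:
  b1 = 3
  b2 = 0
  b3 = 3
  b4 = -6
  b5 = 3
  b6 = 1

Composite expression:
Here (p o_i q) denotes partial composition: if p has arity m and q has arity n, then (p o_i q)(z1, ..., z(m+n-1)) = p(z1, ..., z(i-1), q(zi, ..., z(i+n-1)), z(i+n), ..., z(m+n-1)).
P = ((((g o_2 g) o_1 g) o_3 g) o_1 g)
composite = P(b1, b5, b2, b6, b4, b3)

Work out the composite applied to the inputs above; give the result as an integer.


0

g(b1, b5) = 9
g(g(b1, b5), b2) = 0
g(b6, b4) = -6
g(g(b6, b4), b3) = -18
g(g(g(b1, b5), b2), g(g(b6, b4), b3)) = 0


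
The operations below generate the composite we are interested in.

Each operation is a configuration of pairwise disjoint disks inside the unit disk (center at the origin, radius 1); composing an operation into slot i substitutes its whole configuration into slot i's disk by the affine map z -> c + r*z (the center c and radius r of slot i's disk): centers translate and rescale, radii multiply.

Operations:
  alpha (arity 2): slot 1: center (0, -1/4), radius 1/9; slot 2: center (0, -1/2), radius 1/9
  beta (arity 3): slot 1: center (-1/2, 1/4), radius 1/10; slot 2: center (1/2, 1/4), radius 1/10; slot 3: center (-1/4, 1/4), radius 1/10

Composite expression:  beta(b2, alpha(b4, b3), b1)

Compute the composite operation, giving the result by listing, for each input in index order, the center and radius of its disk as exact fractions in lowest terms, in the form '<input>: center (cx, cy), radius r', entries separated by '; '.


Only the slot chain above each b matters under beta; compose those maps.
input b2: applying the 1 nested substitution gives center (-1/2, 1/4), radius 1/10
input b4: applying the 2 nested substitutions gives center (1/2, 9/40), radius 1/90
input b3: applying the 2 nested substitutions gives center (1/2, 1/5), radius 1/90
input b1: applying the 1 nested substitution gives center (-1/4, 1/4), radius 1/10

b1: center (-1/4, 1/4), radius 1/10; b2: center (-1/2, 1/4), radius 1/10; b3: center (1/2, 1/5), radius 1/90; b4: center (1/2, 9/40), radius 1/90


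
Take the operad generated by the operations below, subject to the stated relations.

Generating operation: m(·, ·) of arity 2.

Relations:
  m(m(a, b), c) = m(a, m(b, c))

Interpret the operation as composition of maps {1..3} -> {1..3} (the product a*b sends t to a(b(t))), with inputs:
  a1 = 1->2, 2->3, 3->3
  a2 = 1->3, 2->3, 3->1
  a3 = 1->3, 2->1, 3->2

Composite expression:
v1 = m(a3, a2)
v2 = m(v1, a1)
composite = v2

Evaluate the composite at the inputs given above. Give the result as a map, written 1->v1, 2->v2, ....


m(a3, a2) = 1->2, 2->2, 3->3
m(m(a3, a2), a1) = 1->2, 2->3, 3->3

1->2, 2->3, 3->3


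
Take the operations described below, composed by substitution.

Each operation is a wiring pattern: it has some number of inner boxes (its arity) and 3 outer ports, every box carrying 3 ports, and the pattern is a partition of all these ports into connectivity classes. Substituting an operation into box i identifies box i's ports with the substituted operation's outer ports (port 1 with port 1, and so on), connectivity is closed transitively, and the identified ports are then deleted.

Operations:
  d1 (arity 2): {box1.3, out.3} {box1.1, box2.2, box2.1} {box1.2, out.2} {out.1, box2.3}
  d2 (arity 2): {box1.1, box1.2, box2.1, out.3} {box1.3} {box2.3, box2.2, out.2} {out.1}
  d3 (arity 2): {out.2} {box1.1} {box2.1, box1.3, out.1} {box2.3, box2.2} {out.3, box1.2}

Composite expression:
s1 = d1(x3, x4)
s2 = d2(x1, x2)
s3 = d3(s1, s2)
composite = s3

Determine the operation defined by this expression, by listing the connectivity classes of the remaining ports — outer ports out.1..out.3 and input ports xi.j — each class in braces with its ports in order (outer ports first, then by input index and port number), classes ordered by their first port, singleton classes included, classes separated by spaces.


{out.1, x3.3} {out.2} {out.3, x3.2} {x1.1, x1.2, x2.1, x2.2, x2.3} {x1.3} {x3.1, x4.1, x4.2} {x4.3}

Substituting into d3 glues patterns; closure does the rest.
after d1, the pattern on (x3, x4) reads {out.1, x4.3} {out.2, x3.2} {out.3, x3.3} {x3.1, x4.1, x4.2} (out.j = its outer ports)
after d2, the pattern on (x1, x2) reads {out.1} {out.2, x2.2, x2.3} {out.3, x1.1, x1.2, x2.1} {x1.3} (out.j = its outer ports)
after d3, the pattern on (x3, x4, x1, x2) reads {out.1, x3.3} {out.2} {out.3, x3.2} {x1.1, x1.2, x2.1, x2.2, x2.3} {x1.3} {x3.1, x4.1, x4.2} {x4.3} (out.j = its outer ports)


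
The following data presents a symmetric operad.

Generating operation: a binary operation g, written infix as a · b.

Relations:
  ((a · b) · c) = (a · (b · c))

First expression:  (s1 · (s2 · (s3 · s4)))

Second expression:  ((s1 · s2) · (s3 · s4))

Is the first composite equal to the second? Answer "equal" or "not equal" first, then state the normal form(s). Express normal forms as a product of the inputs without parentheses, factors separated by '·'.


equal — both sides give s1 · s2 · s3 · s4

The first composite normalizes to s1 · s2 · s3 · s4
The second composite normalizes to s1 · s2 · s3 · s4
One common form — equal.


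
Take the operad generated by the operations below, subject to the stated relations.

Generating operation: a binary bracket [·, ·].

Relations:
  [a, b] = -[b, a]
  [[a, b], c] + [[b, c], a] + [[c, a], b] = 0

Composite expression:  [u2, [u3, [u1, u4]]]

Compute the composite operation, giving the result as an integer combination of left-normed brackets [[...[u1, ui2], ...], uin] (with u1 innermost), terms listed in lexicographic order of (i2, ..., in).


[[[u1, u4], u3], u2]

Antisymmetry and Jacobi reduce to u1-anchored left-normed brackets.
Composite bracket: [u2, [u3, [u1, u4]]]
Under [a, b] = ab - ba we get 8 signed associative words (2^3 = 8).
Only words starting with u1 matter:
  from u1u4u3u2, sign +1: term +[[[u1, u4], u3], u2]


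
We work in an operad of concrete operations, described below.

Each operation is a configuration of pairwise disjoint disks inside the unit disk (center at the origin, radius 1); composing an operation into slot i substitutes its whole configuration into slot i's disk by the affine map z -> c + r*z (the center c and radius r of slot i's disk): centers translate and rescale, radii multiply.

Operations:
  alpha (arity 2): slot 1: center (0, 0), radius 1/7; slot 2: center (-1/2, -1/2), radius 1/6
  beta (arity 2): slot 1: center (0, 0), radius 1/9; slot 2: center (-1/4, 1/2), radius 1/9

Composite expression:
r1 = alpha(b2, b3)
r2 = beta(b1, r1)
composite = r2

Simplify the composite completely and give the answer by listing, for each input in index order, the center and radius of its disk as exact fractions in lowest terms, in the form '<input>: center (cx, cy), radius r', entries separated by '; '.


Nesting under beta composes maps z -> c + r*z down each b-path.
for b1, the 1-step affine chain lands on center (0, 0), radius 1/9
for b2, the 2-step affine chain lands on center (-1/4, 1/2), radius 1/63
for b3, the 2-step affine chain lands on center (-11/36, 4/9), radius 1/54

b1: center (0, 0), radius 1/9; b2: center (-1/4, 1/2), radius 1/63; b3: center (-11/36, 4/9), radius 1/54


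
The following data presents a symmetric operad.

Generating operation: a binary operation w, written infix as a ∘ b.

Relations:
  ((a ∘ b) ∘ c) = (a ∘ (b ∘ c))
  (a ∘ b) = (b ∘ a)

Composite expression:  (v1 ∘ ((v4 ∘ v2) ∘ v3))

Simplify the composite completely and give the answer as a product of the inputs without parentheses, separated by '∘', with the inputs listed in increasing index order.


With w associative and commutative, the v-input set is all that matters.
(v4 ∘ v2) spells out as v4 ∘ v2
((v4 ∘ v2) ∘ v3) spells out as v4 ∘ v2 ∘ v3
(v1 ∘ ((v4 ∘ v2) ∘ v3)) spells out as v1 ∘ v4 ∘ v2 ∘ v3
sorting the factors by input index: v1 ∘ v2 ∘ v3 ∘ v4

v1 ∘ v2 ∘ v3 ∘ v4


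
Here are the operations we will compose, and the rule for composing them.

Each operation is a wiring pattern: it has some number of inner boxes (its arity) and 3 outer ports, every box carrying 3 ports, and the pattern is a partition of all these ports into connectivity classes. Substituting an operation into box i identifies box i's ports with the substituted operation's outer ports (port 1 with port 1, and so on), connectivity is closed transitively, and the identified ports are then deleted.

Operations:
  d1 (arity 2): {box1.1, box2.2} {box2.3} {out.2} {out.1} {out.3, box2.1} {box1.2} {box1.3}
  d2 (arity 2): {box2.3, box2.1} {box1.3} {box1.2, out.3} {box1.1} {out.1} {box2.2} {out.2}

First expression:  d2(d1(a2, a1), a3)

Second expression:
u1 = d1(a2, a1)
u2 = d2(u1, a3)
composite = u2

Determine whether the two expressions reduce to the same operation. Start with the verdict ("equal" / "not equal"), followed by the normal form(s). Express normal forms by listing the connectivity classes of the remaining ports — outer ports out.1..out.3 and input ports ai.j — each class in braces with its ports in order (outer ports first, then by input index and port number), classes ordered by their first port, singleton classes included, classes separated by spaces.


equal; both compose to {out.1} {out.2} {out.3} {a1.1} {a1.2, a2.1} {a1.3} {a2.2} {a2.3} {a3.1, a3.3} {a3.2}

Normal form of the first expression: {out.1} {out.2} {out.3} {a1.1} {a1.2, a2.1} {a1.3} {a2.2} {a2.3} {a3.1, a3.3} {a3.2}
Normal form of the second expression: {out.1} {out.2} {out.3} {a1.1} {a1.2, a2.1} {a1.3} {a2.2} {a2.3} {a3.1, a3.3} {a3.2}
Both agree, so they are equal.


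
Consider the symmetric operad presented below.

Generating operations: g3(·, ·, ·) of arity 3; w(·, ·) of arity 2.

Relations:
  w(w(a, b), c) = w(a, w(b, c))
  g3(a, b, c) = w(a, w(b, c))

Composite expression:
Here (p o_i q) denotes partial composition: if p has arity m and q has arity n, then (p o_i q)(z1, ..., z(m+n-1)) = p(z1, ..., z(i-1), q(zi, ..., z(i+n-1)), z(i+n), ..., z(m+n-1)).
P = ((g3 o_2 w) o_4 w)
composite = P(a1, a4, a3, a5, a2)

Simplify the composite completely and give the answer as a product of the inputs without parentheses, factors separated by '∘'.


a1 ∘ a4 ∘ a3 ∘ a5 ∘ a2


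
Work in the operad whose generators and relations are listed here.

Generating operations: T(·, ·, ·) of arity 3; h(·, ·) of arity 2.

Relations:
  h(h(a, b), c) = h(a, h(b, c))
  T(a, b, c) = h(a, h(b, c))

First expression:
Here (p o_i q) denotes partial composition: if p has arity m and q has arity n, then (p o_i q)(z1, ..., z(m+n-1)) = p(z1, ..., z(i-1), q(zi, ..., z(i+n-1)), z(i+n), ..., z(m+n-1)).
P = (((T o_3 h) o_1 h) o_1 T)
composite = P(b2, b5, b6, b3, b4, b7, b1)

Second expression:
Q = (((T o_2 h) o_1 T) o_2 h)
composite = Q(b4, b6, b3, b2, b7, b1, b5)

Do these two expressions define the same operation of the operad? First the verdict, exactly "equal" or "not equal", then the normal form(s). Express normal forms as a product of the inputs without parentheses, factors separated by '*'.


not equal; first: b2 * b5 * b6 * b3 * b4 * b7 * b1; second: b4 * b6 * b3 * b2 * b7 * b1 * b5

Normal form of the first expression: b2 * b5 * b6 * b3 * b4 * b7 * b1
Normal form of the second expression: b4 * b6 * b3 * b2 * b7 * b1 * b5
They disagree, so not equal.


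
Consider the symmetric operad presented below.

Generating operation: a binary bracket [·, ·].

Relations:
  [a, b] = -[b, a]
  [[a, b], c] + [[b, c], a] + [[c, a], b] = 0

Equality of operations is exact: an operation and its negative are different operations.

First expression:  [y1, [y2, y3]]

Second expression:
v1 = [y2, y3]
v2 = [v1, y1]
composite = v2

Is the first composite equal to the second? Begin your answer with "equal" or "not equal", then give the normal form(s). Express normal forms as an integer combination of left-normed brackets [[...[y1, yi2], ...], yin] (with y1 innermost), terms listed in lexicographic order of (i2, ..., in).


not equal; the first gives [[y1, y2], y3] - [[y1, y3], y2] and the second -[[y1, y2], y3] + [[y1, y3], y2]

The first composite normalizes to [[y1, y2], y3] - [[y1, y3], y2]
The second composite normalizes to -[[y1, y2], y3] + [[y1, y3], y2]
Distinct normal forms: not equal.


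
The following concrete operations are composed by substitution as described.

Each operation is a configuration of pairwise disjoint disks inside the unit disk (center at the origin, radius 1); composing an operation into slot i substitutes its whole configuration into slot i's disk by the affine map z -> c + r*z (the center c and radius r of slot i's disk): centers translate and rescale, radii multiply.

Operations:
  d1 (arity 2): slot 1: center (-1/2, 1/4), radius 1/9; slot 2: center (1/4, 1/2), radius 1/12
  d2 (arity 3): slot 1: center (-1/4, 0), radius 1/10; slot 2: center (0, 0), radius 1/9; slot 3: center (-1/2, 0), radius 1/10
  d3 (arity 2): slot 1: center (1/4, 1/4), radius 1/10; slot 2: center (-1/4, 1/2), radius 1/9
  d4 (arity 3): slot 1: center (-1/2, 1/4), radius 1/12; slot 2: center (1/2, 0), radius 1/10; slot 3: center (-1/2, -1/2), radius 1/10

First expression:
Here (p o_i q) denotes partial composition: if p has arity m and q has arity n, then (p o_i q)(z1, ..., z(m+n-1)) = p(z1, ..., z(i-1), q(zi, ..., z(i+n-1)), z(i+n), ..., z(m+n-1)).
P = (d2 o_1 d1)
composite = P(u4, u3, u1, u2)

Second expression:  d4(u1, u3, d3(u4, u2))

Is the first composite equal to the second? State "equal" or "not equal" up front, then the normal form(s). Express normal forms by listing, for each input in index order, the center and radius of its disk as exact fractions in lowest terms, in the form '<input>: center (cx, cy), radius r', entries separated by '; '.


not equal; the first gives u1: center (0, 0), radius 1/9; u2: center (-1/2, 0), radius 1/10; u3: center (-9/40, 1/20), radius 1/120; u4: center (-3/10, 1/40), radius 1/90 and the second u1: center (-1/2, 1/4), radius 1/12; u2: center (-21/40, -9/20), radius 1/90; u3: center (1/2, 0), radius 1/10; u4: center (-19/40, -19/40), radius 1/100

The first composite normalizes to u1: center (0, 0), radius 1/9; u2: center (-1/2, 0), radius 1/10; u3: center (-9/40, 1/20), radius 1/120; u4: center (-3/10, 1/40), radius 1/90
The second composite normalizes to u1: center (-1/2, 1/4), radius 1/12; u2: center (-21/40, -9/20), radius 1/90; u3: center (1/2, 0), radius 1/10; u4: center (-19/40, -19/40), radius 1/100
Different reductions; not equal.
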